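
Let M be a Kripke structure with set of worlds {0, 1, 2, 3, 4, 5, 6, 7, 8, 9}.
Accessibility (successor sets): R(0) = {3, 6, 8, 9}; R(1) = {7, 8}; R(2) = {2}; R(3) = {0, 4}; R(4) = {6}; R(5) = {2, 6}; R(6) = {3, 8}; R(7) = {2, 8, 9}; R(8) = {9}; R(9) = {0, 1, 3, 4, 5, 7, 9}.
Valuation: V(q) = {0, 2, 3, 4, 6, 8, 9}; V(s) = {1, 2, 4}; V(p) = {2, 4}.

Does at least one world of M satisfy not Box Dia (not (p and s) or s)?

Recall that Box ψ holds at a world iff ψ holds at every accessible world, and Dia ψ holds iff ψ holds at some accessible world.
Let φ = not Box Dia (not (p and s) or s). Evaluate φ at each world:
  0 (successors {3, 6, 8, 9}): φ is false.
  1 (successors {7, 8}): φ is false.
  2 (successors {2}): φ is false.
  3 (successors {0, 4}): φ is false.
  4 (successors {6}): φ is false.
  5 (successors {2, 6}): φ is false.
  6 (successors {3, 8}): φ is false.
  7 (successors {2, 8, 9}): φ is false.
  8 (successors {9}): φ is false.
  9 (successors {0, 1, 3, 4, 5, 7, 9}): φ is false.
For instance, at 9:
  At 9: Box Dia (not (p and s) or s) is true, so not Box Dia (not (p and s) or s) is false.
    At 9: Box Dia (not (p and s) or s) requires Dia (not (p and s) or s) at every successor {0, 1, 3, 4, 5, 7, 9}.
      At 0: Dia (not (p and s) or s) is true.
      At 1: Dia (not (p and s) or s) is true.
      At 3: Dia (not (p and s) or s) is true.
      At 4: Dia (not (p and s) or s) is true.
      At 5: Dia (not (p and s) or s) is true.
      At 7: Dia (not (p and s) or s) is true.
      At 9: Dia (not (p and s) or s) is true.
    So Box Dia (not (p and s) or s) is true at 9.

No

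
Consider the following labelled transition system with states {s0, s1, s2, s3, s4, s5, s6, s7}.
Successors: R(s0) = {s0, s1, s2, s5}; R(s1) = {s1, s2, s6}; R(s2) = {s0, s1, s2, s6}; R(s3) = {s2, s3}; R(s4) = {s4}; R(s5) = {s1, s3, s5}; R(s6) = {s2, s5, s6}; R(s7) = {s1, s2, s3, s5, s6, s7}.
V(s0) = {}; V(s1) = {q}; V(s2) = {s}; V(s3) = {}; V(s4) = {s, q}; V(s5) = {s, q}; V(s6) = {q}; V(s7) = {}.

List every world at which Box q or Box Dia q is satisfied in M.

s0, s1, s2, s4, s6

Let φ = Box q or Box Dia q. Evaluate φ at each world:
  s0 (successors {s0, s1, s2, s5}): φ is true.
  s1 (successors {s1, s2, s6}): φ is true.
  s2 (successors {s0, s1, s2, s6}): φ is true.
  s3 (successors {s2, s3}): φ is false.
  s4 (successors {s4}): φ is true.
  s5 (successors {s1, s3, s5}): φ is false.
  s6 (successors {s2, s5, s6}): φ is true.
  s7 (successors {s1, s2, s3, s5, s6, s7}): φ is false.
For instance, at s0:
  At s0: Box q is false, Box Dia q is true, so Box q or Box Dia q is true.
    At s0: Box q requires q at every successor {s0, s1, s2, s5}.
      q fails at s0, so Box q is false at s0.
    At s0: Box Dia q requires Dia q at every successor {s0, s1, s2, s5}.
      At s0: Dia q is true.
      At s1: Dia q is true.
      At s2: Dia q is true.
      At s5: Dia q is true.
    So Box Dia q is true at s0.
Satisfying worlds: {s0, s1, s2, s4, s6}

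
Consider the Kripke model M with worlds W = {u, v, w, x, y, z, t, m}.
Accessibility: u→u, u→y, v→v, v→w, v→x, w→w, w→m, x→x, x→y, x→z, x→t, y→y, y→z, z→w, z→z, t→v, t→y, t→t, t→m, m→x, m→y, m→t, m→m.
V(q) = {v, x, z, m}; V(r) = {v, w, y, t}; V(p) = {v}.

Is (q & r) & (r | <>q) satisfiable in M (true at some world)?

Yes

Let φ = (q & r) & (r | <>q). Evaluate φ at each world:
  u (successors {u, y}): φ is false.
  v (successors {v, w, x}): φ is true.
  w (successors {w, m}): φ is false.
  x (successors {x, y, z, t}): φ is false.
  y (successors {y, z}): φ is false.
  z (successors {w, z}): φ is false.
  t (successors {v, y, t, m}): φ is false.
  m (successors {x, y, t, m}): φ is false.
Detail at v (witness):
  At v: q & r is true, r | <>q is true, so (q & r) & (r | <>q) is true.
    At v: r is true, <>q is true, so r | <>q is true.
      At v: <>q requires q at some successor in {v, w, x}.
        q holds at v, so <>q is true at v.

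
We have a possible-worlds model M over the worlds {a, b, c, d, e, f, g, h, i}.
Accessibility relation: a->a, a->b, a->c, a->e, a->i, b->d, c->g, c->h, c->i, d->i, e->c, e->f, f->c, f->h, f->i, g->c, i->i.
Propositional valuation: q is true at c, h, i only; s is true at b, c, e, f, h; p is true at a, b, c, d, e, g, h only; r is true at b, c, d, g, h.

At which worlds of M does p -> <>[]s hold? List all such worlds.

Let φ = p -> <>[]s. Evaluate φ at each world:
  a (successors {a, b, c, e, i}): φ is true.
  b (successors {d}): φ is false.
  c (successors {g, h, i}): φ is true.
  d (successors {i}): φ is false.
  e (successors {c, f}): φ is false.
  f (successors {c, h, i}): φ is true.
  g (successors {c}): φ is false.
  h (successors ∅): φ is false.
  i (successors {i}): φ is true.
For instance, at b:
  At b: p is true, <>[]s is false, so p -> <>[]s is false.
    At b: <>[]s requires []s at some successor in {d}.
      At d: []s is false.
    So <>[]s is false at b.
Satisfying worlds: {a, c, f, i}

a, c, f, i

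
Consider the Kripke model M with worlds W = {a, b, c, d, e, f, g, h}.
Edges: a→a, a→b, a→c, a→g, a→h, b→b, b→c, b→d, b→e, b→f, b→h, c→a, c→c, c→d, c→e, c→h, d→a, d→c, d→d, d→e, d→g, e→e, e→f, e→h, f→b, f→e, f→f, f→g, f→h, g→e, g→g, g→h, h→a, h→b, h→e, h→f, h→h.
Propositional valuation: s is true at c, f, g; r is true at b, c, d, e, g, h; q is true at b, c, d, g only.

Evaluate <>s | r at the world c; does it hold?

Yes

Recall that <>ψ holds at a world iff ψ holds at some accessible world.
At c: <>s is true, r is true, so <>s | r is true.
  At c: <>s requires s at some successor in {a, c, d, e, h}.
    s holds at c, so <>s is true at c.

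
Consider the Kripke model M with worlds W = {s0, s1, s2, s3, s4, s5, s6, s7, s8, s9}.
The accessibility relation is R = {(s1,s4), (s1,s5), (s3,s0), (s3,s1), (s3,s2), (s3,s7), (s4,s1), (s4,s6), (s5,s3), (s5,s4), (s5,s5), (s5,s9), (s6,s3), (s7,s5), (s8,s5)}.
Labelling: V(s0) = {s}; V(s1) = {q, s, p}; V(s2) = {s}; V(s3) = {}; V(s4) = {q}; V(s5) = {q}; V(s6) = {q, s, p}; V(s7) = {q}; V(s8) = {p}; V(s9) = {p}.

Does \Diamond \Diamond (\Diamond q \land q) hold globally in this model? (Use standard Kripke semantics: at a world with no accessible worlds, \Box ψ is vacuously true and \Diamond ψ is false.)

No

Let φ = \Diamond \Diamond (\Diamond q \land q). Evaluate φ at each world:
  s0 (successors ∅): φ is false.
  s1 (successors {s4, s5}): φ is true.
  s2 (successors ∅): φ is false.
  s3 (successors {s0, s1, s2, s7}): φ is true.
  s4 (successors {s1, s6}): φ is true.
  s5 (successors {s3, s4, s5, s9}): φ is true.
  s6 (successors {s3}): φ is true.
  s7 (successors {s5}): φ is true.
  s8 (successors {s5}): φ is true.
  s9 (successors ∅): φ is false.
Detail at s0 (counterexample):
  At s0: no accessible worlds, so \Diamond \Diamond (\Diamond q \land q) is false.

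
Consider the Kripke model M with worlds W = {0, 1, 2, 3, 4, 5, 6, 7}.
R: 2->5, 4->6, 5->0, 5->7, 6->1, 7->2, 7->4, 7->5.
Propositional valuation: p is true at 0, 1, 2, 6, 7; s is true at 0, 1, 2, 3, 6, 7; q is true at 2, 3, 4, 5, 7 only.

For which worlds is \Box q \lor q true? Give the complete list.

Let φ = \Box q \lor q. Evaluate φ at each world:
  0 (successors ∅): φ is true.
  1 (successors ∅): φ is true.
  2 (successors {5}): φ is true.
  3 (successors ∅): φ is true.
  4 (successors {6}): φ is true.
  5 (successors {0, 7}): φ is true.
  6 (successors {1}): φ is false.
  7 (successors {2, 4, 5}): φ is true.
For instance, at 7:
  At 7: \Box q is true, q is true, so \Box q \lor q is true.
    At 7: \Box q requires q at every successor {2, 4, 5}.
      At 2: q is true.
      At 4: q is true.
      At 5: q is true.
    So \Box q is true at 7.
Satisfying worlds: {0, 1, 2, 3, 4, 5, 7}

0, 1, 2, 3, 4, 5, 7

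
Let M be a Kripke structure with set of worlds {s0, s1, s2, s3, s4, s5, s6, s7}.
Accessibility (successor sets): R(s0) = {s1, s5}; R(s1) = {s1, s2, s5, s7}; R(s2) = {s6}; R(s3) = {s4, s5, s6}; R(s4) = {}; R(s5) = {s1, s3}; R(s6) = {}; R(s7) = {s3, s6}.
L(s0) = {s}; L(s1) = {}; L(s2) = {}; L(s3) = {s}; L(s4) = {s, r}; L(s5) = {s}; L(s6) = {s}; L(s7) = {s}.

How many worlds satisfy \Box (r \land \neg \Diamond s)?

Recall that \Box ψ holds at a world iff ψ holds at every accessible world, and \Diamond ψ holds iff ψ holds at some accessible world.
Let φ = \Box (r \land \neg \Diamond s). Evaluate φ at each world:
  s0 (successors {s1, s5}): φ is false.
  s1 (successors {s1, s2, s5, s7}): φ is false.
  s2 (successors {s6}): φ is false.
  s3 (successors {s4, s5, s6}): φ is false.
  s4 (successors ∅): φ is true.
  s5 (successors {s1, s3}): φ is false.
  s6 (successors ∅): φ is true.
  s7 (successors {s3, s6}): φ is false.
For instance, at s0:
  At s0: \Box (r \land \neg \Diamond s) requires r \land \neg \Diamond s at every successor {s1, s5}.
    r \land \neg \Diamond s fails at s1, so \Box (r \land \neg \Diamond s) is false at s0.
      At s1: r is false, \neg \Diamond s is false, so r \land \neg \Diamond s is false.
Satisfying worlds: {s4, s6}

2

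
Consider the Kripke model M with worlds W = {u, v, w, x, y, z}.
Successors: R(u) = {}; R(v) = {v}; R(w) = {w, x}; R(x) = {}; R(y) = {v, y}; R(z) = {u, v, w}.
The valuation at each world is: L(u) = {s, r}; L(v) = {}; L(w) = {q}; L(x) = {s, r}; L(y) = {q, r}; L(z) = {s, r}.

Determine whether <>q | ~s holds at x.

Recall that <>ψ holds at a world iff ψ holds at some accessible world.
At x: <>q is false, ~s is false, so <>q | ~s is false.
  At x: no accessible worlds, so <>q is false.

No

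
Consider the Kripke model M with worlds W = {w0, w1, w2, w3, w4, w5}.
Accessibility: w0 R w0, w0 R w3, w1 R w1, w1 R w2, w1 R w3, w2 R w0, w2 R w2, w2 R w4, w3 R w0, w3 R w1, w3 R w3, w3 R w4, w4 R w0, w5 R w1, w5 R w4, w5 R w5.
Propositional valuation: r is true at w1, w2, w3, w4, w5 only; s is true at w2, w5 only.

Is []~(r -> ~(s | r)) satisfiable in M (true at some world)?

Let φ = []~(r -> ~(s | r)). Evaluate φ at each world:
  w0 (successors {w0, w3}): φ is false.
  w1 (successors {w1, w2, w3}): φ is true.
  w2 (successors {w0, w2, w4}): φ is false.
  w3 (successors {w0, w1, w3, w4}): φ is false.
  w4 (successors {w0}): φ is false.
  w5 (successors {w1, w4, w5}): φ is true.
Detail at w1 (witness):
  At w1: []~(r -> ~(s | r)) requires ~(r -> ~(s | r)) at every successor {w1, w2, w3}.
    At w1: ~(r -> ~(s | r)) is true.
    At w2: ~(r -> ~(s | r)) is true.
    At w3: ~(r -> ~(s | r)) is true.
  So []~(r -> ~(s | r)) is true at w1.

Yes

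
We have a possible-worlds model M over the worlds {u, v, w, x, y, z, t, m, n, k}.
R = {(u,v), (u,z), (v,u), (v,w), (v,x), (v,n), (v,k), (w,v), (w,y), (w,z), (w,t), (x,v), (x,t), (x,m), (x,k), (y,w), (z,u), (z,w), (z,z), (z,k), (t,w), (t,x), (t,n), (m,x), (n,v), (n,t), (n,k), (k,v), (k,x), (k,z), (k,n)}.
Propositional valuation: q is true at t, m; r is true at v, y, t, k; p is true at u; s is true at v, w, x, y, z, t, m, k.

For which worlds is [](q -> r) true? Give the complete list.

u, v, w, y, z, t, m, n, k

Let φ = [](q -> r). Evaluate φ at each world:
  u (successors {v, z}): φ is true.
  v (successors {u, w, x, n, k}): φ is true.
  w (successors {v, y, z, t}): φ is true.
  x (successors {v, t, m, k}): φ is false.
  y (successors {w}): φ is true.
  z (successors {u, w, z, k}): φ is true.
  t (successors {w, x, n}): φ is true.
  m (successors {x}): φ is true.
  n (successors {v, t, k}): φ is true.
  k (successors {v, x, z, n}): φ is true.
For instance, at u:
  At u: [](q -> r) requires q -> r at every successor {v, z}.
    At v: q -> r is true.
    At z: q -> r is true.
  So [](q -> r) is true at u.
Satisfying worlds: {u, v, w, y, z, t, m, n, k}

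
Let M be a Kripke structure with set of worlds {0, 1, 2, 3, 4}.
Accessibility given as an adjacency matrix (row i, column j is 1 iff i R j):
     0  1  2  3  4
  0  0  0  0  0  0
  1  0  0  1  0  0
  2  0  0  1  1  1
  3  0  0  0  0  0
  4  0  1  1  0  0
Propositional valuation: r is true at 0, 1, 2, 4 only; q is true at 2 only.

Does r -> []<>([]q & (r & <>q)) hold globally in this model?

Recall that []ψ holds at a world iff ψ holds at every accessible world, and <>ψ holds iff ψ holds at some accessible world.
Let φ = r -> []<>([]q & (r & <>q)). Evaluate φ at each world:
  0 (successors ∅): φ is true.
  1 (successors {2}): φ is false.
  2 (successors {2, 3, 4}): φ is false.
  3 (successors ∅): φ is true.
  4 (successors {1, 2}): φ is false.
Detail at 1 (counterexample):
  At 1: r is true, []<>([]q & (r & <>q)) is false, so r -> []<>([]q & (r & <>q)) is false.
    At 1: []<>([]q & (r & <>q)) requires <>([]q & (r & <>q)) at every successor {2}.
      <>([]q & (r & <>q)) fails at 2, so []<>([]q & (r & <>q)) is false at 1.

No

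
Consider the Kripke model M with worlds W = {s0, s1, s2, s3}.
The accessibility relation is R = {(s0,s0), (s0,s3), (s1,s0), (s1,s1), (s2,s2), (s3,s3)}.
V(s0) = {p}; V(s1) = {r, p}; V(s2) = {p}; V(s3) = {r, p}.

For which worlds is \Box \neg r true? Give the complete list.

s2

Recall that \Box ψ holds at a world iff ψ holds at every accessible world, and \Diamond ψ holds iff ψ holds at some accessible world.
Let φ = \Box \neg r. Evaluate φ at each world:
  s0 (successors {s0, s3}): φ is false.
  s1 (successors {s0, s1}): φ is false.
  s2 (successors {s2}): φ is true.
  s3 (successors {s3}): φ is false.
For instance, at s2:
  At s2: \Box \neg r requires \neg r at every successor {s2}.
    At s2: \neg r is true.
  So \Box \neg r is true at s2.
Satisfying worlds: {s2}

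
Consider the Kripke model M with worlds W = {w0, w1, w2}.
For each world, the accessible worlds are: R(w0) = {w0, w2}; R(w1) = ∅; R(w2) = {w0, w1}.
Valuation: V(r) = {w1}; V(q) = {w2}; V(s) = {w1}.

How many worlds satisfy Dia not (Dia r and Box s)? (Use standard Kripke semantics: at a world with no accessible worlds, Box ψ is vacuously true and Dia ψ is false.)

Let φ = Dia not (Dia r and Box s). Evaluate φ at each world:
  w0 (successors {w0, w2}): φ is true.
  w1 (successors ∅): φ is false.
  w2 (successors {w0, w1}): φ is true.
For instance, at w2:
  At w2: Dia not (Dia r and Box s) requires not (Dia r and Box s) at some successor in {w0, w1}.
    not (Dia r and Box s) holds at w0, so Dia not (Dia r and Box s) is true at w2.
      At w0: Dia r and Box s is false, so not (Dia r and Box s) is true.
Satisfying worlds: {w0, w2}

2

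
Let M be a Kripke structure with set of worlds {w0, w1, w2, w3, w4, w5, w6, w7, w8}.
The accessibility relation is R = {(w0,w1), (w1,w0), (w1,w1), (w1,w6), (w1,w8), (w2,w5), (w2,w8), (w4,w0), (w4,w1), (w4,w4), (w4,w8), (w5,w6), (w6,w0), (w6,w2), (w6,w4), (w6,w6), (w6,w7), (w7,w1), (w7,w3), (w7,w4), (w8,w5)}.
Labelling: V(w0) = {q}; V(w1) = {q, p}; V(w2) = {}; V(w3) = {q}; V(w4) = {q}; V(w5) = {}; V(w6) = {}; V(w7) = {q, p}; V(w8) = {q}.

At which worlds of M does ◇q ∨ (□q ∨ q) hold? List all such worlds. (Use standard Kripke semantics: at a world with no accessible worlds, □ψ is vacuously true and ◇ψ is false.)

w0, w1, w2, w3, w4, w6, w7, w8

Let φ = ◇q ∨ (□q ∨ q). Evaluate φ at each world:
  w0 (successors {w1}): φ is true.
  w1 (successors {w0, w1, w6, w8}): φ is true.
  w2 (successors {w5, w8}): φ is true.
  w3 (successors ∅): φ is true.
  w4 (successors {w0, w1, w4, w8}): φ is true.
  w5 (successors {w6}): φ is false.
  w6 (successors {w0, w2, w4, w6, w7}): φ is true.
  w7 (successors {w1, w3, w4}): φ is true.
  w8 (successors {w5}): φ is true.
For instance, at w6:
  At w6: ◇q is true, □q ∨ q is false, so ◇q ∨ (□q ∨ q) is true.
    At w6: ◇q requires q at some successor in {w0, w2, w4, w6, w7}.
      q holds at w0, so ◇q is true at w6.
    At w6: □q is false, q is false, so □q ∨ q is false.
      At w6: □q requires q at every successor {w0, w2, w4, w6, w7}.
        q fails at w2, so □q is false at w6.
Satisfying worlds: {w0, w1, w2, w3, w4, w6, w7, w8}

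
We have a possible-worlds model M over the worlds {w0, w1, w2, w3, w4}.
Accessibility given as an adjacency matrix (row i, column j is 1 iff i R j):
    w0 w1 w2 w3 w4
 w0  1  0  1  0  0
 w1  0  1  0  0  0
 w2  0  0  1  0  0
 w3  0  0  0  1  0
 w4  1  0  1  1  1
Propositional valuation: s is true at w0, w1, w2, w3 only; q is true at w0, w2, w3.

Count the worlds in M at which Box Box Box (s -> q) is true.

Let φ = Box Box Box (s -> q). Evaluate φ at each world:
  w0 (successors {w0, w2}): φ is true.
  w1 (successors {w1}): φ is false.
  w2 (successors {w2}): φ is true.
  w3 (successors {w3}): φ is true.
  w4 (successors {w0, w2, w3, w4}): φ is true.
For instance, at w0:
  At w0: Box Box Box (s -> q) requires Box Box (s -> q) at every successor {w0, w2}.
      At w0: Box Box (s -> q) requires Box (s -> q) at every successor {w0, w2}.
        At w0: Box (s -> q) is true.
        At w2: Box (s -> q) is true.
      So Box Box (s -> q) is true at w0.
      At w2: Box Box (s -> q) requires Box (s -> q) at every successor {w2}.
        At w2: Box (s -> q) is true.
      So Box Box (s -> q) is true at w2.
  So Box Box Box (s -> q) is true at w0.
Satisfying worlds: {w0, w2, w3, w4}

4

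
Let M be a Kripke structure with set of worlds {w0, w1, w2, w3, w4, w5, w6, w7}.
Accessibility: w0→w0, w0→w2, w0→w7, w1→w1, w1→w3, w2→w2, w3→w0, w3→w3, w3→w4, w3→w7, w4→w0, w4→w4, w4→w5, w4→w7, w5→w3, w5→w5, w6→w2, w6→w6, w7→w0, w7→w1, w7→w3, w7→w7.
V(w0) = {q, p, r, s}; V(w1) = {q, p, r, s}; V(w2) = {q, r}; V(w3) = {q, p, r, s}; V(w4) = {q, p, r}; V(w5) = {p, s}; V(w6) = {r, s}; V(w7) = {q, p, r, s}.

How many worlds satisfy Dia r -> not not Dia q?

Recall that Dia ψ holds at a world iff ψ holds at some accessible world.
Let φ = Dia r -> not not Dia q. Evaluate φ at each world:
  w0 (successors {w0, w2, w7}): φ is true.
  w1 (successors {w1, w3}): φ is true.
  w2 (successors {w2}): φ is true.
  w3 (successors {w0, w3, w4, w7}): φ is true.
  w4 (successors {w0, w4, w5, w7}): φ is true.
  w5 (successors {w3, w5}): φ is true.
  w6 (successors {w2, w6}): φ is true.
  w7 (successors {w0, w1, w3, w7}): φ is true.
For instance, at w3:
  At w3: Dia r is true, not not Dia q is true, so Dia r -> not not Dia q is true.
    At w3: Dia r requires r at some successor in {w0, w3, w4, w7}.
      r holds at w0, so Dia r is true at w3.
    At w3: not Dia q is false, so not not Dia q is true.
      At w3: Dia q is true, so not Dia q is false.
Satisfying worlds: {w0, w1, w2, w3, w4, w5, w6, w7}

8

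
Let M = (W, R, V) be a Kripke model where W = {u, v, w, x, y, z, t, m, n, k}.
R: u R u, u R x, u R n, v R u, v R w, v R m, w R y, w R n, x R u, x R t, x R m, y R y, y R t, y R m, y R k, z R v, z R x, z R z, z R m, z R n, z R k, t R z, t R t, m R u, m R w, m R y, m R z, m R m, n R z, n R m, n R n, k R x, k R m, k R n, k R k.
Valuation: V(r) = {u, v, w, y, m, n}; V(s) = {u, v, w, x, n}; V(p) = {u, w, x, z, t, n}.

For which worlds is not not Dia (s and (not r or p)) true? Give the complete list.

Let φ = not not Dia (s and (not r or p)). Evaluate φ at each world:
  u (successors {u, x, n}): φ is true.
  v (successors {u, w, m}): φ is true.
  w (successors {y, n}): φ is true.
  x (successors {u, t, m}): φ is true.
  y (successors {y, t, m, k}): φ is false.
  z (successors {v, x, z, m, n, k}): φ is true.
  t (successors {z, t}): φ is false.
  m (successors {u, w, y, z, m}): φ is true.
  n (successors {z, m, n}): φ is true.
  k (successors {x, m, n, k}): φ is true.
For instance, at k:
  At k: not Dia (s and (not r or p)) is false, so not not Dia (s and (not r or p)) is true.
    At k: Dia (s and (not r or p)) is true, so not Dia (s and (not r or p)) is false.
      At k: Dia (s and (not r or p)) requires s and (not r or p) at some successor in {x, m, n, k}.
        s and (not r or p) holds at x, so Dia (s and (not r or p)) is true at k.
Satisfying worlds: {u, v, w, x, z, m, n, k}

u, v, w, x, z, m, n, k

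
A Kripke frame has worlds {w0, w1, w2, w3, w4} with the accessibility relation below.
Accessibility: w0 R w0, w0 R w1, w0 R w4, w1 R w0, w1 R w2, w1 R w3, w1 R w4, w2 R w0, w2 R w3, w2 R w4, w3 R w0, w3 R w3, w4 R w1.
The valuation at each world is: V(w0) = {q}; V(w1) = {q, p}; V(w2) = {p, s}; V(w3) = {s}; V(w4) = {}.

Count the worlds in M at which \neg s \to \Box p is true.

Let φ = \neg s \to \Box p. Evaluate φ at each world:
  w0 (successors {w0, w1, w4}): φ is false.
  w1 (successors {w0, w2, w3, w4}): φ is false.
  w2 (successors {w0, w3, w4}): φ is true.
  w3 (successors {w0, w3}): φ is true.
  w4 (successors {w1}): φ is true.
For instance, at w3:
  At w3: \neg s is false, \Box p is false, so \neg s \to \Box p is true.
    At w3: \Box p requires p at every successor {w0, w3}.
      p fails at w0, so \Box p is false at w3.
Satisfying worlds: {w2, w3, w4}

3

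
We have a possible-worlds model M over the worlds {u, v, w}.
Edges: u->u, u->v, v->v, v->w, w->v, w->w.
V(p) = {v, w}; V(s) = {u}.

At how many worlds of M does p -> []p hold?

Recall that []ψ holds at a world iff ψ holds at every accessible world, and <>ψ holds iff ψ holds at some accessible world.
Let φ = p -> []p. Evaluate φ at each world:
  u (successors {u, v}): φ is true.
  v (successors {v, w}): φ is true.
  w (successors {v, w}): φ is true.
For instance, at w:
  At w: p is true, []p is true, so p -> []p is true.
    At w: []p requires p at every successor {v, w}.
      At v: p is true.
      At w: p is true.
    So []p is true at w.
Satisfying worlds: {u, v, w}

3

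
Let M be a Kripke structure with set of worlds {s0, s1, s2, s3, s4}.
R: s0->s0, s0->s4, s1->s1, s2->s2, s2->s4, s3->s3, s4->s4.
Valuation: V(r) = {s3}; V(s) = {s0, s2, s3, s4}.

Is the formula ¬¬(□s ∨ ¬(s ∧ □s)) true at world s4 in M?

At s4: ¬(□s ∨ ¬(s ∧ □s)) is false, so ¬¬(□s ∨ ¬(s ∧ □s)) is true.
  At s4: □s ∨ ¬(s ∧ □s) is true, so ¬(□s ∨ ¬(s ∧ □s)) is false.
    At s4: □s is true, ¬(s ∧ □s) is false, so □s ∨ ¬(s ∧ □s) is true.
      At s4: □s requires s at every successor {s4}.
        At s4: s is true.
      So □s is true at s4.
      At s4: s ∧ □s is true, so ¬(s ∧ □s) is false.

Yes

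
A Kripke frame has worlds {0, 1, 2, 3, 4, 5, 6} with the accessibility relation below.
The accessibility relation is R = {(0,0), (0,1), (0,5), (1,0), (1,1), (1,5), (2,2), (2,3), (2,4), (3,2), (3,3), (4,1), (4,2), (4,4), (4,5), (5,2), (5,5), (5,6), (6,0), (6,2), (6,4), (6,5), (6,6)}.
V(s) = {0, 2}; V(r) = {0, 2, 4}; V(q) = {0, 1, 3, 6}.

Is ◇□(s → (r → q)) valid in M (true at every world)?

No

Recall that □ψ holds at a world iff ψ holds at every accessible world, and ◇ψ holds iff ψ holds at some accessible world.
Let φ = ◇□(s → (r → q)). Evaluate φ at each world:
  0 (successors {0, 1, 5}): φ is true.
  1 (successors {0, 1, 5}): φ is true.
  2 (successors {2, 3, 4}): φ is false.
  3 (successors {2, 3}): φ is false.
  4 (successors {1, 2, 4, 5}): φ is true.
  5 (successors {2, 5, 6}): φ is false.
  6 (successors {0, 2, 4, 5, 6}): φ is true.
Detail at 2 (counterexample):
  At 2: ◇□(s → (r → q)) requires □(s → (r → q)) at some successor in {2, 3, 4}.
    At 2: □(s → (r → q)) is false.
    At 3: □(s → (r → q)) is false.
    At 4: □(s → (r → q)) is false.
  So ◇□(s → (r → q)) is false at 2.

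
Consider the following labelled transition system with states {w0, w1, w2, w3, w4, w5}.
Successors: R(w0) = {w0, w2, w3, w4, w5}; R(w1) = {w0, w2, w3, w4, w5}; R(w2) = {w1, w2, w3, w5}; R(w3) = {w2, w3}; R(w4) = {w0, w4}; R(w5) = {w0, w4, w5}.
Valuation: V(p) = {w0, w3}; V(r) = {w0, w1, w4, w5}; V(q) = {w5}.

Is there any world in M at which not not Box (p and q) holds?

Recall that Box ψ holds at a world iff ψ holds at every accessible world, and Dia ψ holds iff ψ holds at some accessible world.
Let φ = not not Box (p and q). Evaluate φ at each world:
  w0 (successors {w0, w2, w3, w4, w5}): φ is false.
  w1 (successors {w0, w2, w3, w4, w5}): φ is false.
  w2 (successors {w1, w2, w3, w5}): φ is false.
  w3 (successors {w2, w3}): φ is false.
  w4 (successors {w0, w4}): φ is false.
  w5 (successors {w0, w4, w5}): φ is false.
For instance, at w0:
  At w0: not Box (p and q) is true, so not not Box (p and q) is false.
    At w0: Box (p and q) is false, so not Box (p and q) is true.
      At w0: Box (p and q) requires p and q at every successor {w0, w2, w3, w4, w5}.
        p and q fails at w0, so Box (p and q) is false at w0.

No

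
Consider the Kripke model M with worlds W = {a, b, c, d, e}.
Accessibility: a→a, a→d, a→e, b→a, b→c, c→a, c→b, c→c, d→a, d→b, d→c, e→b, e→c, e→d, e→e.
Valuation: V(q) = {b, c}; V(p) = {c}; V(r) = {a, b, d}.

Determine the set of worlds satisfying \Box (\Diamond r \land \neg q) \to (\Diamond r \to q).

b, c, d, e

Let φ = \Box (\Diamond r \land \neg q) \to (\Diamond r \to q). Evaluate φ at each world:
  a (successors {a, d, e}): φ is false.
  b (successors {a, c}): φ is true.
  c (successors {a, b, c}): φ is true.
  d (successors {a, b, c}): φ is true.
  e (successors {b, c, d, e}): φ is true.
For instance, at c:
  At c: \Box (\Diamond r \land \neg q) is false, \Diamond r \to q is true, so \Box (\Diamond r \land \neg q) \to (\Diamond r \to q) is true.
    At c: \Box (\Diamond r \land \neg q) requires \Diamond r \land \neg q at every successor {a, b, c}.
      \Diamond r \land \neg q fails at b, so \Box (\Diamond r \land \neg q) is false at c.
    At c: \Diamond r is true, q is true, so \Diamond r \to q is true.
      At c: \Diamond r requires r at some successor in {a, b, c}.
        r holds at a, so \Diamond r is true at c.
Satisfying worlds: {b, c, d, e}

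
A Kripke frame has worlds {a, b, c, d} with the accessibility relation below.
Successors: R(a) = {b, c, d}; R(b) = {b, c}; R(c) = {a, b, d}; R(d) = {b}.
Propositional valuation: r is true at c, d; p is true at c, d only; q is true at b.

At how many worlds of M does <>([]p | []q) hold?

Recall that []ψ holds at a world iff ψ holds at every accessible world, and <>ψ holds iff ψ holds at some accessible world.
Let φ = <>([]p | []q). Evaluate φ at each world:
  a (successors {b, c, d}): φ is true.
  b (successors {b, c}): φ is false.
  c (successors {a, b, d}): φ is true.
  d (successors {b}): φ is false.
For instance, at c:
  At c: <>([]p | []q) requires []p | []q at some successor in {a, b, d}.
    []p | []q holds at d, so <>([]p | []q) is true at c.
      At d: []p is false, []q is true, so []p | []q is true.
Satisfying worlds: {a, c}

2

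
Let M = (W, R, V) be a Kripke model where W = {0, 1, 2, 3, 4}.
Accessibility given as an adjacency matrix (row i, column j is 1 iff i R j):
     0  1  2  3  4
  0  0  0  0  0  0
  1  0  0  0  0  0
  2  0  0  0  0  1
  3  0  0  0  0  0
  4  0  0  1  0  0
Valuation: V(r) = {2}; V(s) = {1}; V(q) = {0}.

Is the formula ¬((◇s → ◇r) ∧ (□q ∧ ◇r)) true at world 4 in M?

Yes

Recall that □ψ holds at a world iff ψ holds at every accessible world, and ◇ψ holds iff ψ holds at some accessible world.
At 4: (◇s → ◇r) ∧ (□q ∧ ◇r) is false, so ¬((◇s → ◇r) ∧ (□q ∧ ◇r)) is true.
  At 4: ◇s → ◇r is true, □q ∧ ◇r is false, so (◇s → ◇r) ∧ (□q ∧ ◇r) is false.
    At 4: ◇s is false, ◇r is true, so ◇s → ◇r is true.
      At 4: ◇s requires s at some successor in {2}.
        At 2: s is false.
      So ◇s is false at 4.
      At 4: ◇r requires r at some successor in {2}.
        r holds at 2, so ◇r is true at 4.
    At 4: □q is false, ◇r is true, so □q ∧ ◇r is false.
      At 4: □q requires q at every successor {2}.
        q fails at 2, so □q is false at 4.
      At 4: ◇r requires r at some successor in {2}.
        r holds at 2, so ◇r is true at 4.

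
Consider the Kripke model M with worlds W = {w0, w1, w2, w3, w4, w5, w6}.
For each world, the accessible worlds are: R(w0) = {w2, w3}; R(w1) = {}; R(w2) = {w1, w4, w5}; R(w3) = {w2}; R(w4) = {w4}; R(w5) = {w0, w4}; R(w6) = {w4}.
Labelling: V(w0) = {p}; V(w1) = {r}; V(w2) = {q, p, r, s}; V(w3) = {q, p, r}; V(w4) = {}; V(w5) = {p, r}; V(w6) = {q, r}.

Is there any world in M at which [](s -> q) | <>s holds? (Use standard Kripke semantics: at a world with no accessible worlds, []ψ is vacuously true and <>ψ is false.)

Recall that []ψ holds at a world iff ψ holds at every accessible world, and <>ψ holds iff ψ holds at some accessible world.
Let φ = [](s -> q) | <>s. Evaluate φ at each world:
  w0 (successors {w2, w3}): φ is true.
  w1 (successors ∅): φ is true.
  w2 (successors {w1, w4, w5}): φ is true.
  w3 (successors {w2}): φ is true.
  w4 (successors {w4}): φ is true.
  w5 (successors {w0, w4}): φ is true.
  w6 (successors {w4}): φ is true.
Detail at w0 (witness):
  At w0: [](s -> q) is true, <>s is true, so [](s -> q) | <>s is true.
    At w0: [](s -> q) requires s -> q at every successor {w2, w3}.
      At w2: s -> q is true.
      At w3: s -> q is true.
    So [](s -> q) is true at w0.
    At w0: <>s requires s at some successor in {w2, w3}.
      s holds at w2, so <>s is true at w0.

Yes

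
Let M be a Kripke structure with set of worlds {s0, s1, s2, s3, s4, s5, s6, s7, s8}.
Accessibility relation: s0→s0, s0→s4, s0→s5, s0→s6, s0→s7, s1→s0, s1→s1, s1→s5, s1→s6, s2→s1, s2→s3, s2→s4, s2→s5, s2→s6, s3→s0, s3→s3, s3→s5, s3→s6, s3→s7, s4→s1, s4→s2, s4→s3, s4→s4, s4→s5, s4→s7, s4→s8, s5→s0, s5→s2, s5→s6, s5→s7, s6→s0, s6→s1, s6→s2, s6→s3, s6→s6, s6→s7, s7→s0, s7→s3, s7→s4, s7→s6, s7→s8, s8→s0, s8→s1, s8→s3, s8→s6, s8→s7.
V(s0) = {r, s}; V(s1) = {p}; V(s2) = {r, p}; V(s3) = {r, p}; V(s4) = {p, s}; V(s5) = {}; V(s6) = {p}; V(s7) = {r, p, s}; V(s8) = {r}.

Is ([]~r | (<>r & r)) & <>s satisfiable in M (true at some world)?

Yes

Let φ = ([]~r | (<>r & r)) & <>s. Evaluate φ at each world:
  s0 (successors {s0, s4, s5, s6, s7}): φ is true.
  s1 (successors {s0, s1, s5, s6}): φ is false.
  s2 (successors {s1, s3, s4, s5, s6}): φ is true.
  s3 (successors {s0, s3, s5, s6, s7}): φ is true.
  s4 (successors {s1, s2, s3, s4, s5, s7, s8}): φ is false.
  s5 (successors {s0, s2, s6, s7}): φ is false.
  s6 (successors {s0, s1, s2, s3, s6, s7}): φ is false.
  s7 (successors {s0, s3, s4, s6, s8}): φ is true.
  s8 (successors {s0, s1, s3, s6, s7}): φ is true.
Detail at s0 (witness):
  At s0: []~r | (<>r & r) is true, <>s is true, so ([]~r | (<>r & r)) & <>s is true.
    At s0: []~r is false, <>r & r is true, so []~r | (<>r & r) is true.
      At s0: []~r requires ~r at every successor {s0, s4, s5, s6, s7}.
        ~r fails at s0, so []~r is false at s0.
      At s0: <>r is true, r is true, so <>r & r is true.
    At s0: <>s requires s at some successor in {s0, s4, s5, s6, s7}.
      s holds at s0, so <>s is true at s0.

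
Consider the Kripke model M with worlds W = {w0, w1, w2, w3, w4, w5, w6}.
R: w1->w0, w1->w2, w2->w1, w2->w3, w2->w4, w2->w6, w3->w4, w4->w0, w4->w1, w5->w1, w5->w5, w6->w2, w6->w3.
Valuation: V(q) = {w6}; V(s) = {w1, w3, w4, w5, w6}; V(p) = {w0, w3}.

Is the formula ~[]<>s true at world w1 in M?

Yes

At w1: []<>s is false, so ~[]<>s is true.
  At w1: []<>s requires <>s at every successor {w0, w2}.
    <>s fails at w0, so []<>s is false at w1.
      At w0: no accessible worlds, so <>s is false.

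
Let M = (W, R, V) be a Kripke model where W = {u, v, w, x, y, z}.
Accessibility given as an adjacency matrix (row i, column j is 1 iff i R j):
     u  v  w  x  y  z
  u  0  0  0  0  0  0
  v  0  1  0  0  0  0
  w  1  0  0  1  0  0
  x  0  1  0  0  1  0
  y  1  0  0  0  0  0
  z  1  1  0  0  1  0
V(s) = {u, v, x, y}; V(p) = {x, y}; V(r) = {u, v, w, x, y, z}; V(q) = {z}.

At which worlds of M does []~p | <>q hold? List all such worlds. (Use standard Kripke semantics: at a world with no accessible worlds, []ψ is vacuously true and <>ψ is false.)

u, v, y

Recall that []ψ holds at a world iff ψ holds at every accessible world, and <>ψ holds iff ψ holds at some accessible world.
Let φ = []~p | <>q. Evaluate φ at each world:
  u (successors ∅): φ is true.
  v (successors {v}): φ is true.
  w (successors {u, x}): φ is false.
  x (successors {v, y}): φ is false.
  y (successors {u}): φ is true.
  z (successors {u, v, y}): φ is false.
For instance, at z:
  At z: []~p is false, <>q is false, so []~p | <>q is false.
    At z: []~p requires ~p at every successor {u, v, y}.
      ~p fails at y, so []~p is false at z.
    At z: <>q requires q at some successor in {u, v, y}.
      At u: q is false.
      At v: q is false.
      At y: q is false.
    So <>q is false at z.
Satisfying worlds: {u, v, y}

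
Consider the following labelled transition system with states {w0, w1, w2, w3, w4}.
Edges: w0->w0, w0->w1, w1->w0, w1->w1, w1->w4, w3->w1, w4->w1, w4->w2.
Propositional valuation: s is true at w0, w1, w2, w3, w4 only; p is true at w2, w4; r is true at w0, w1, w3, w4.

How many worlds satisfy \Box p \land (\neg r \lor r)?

1

Let φ = \Box p \land (\neg r \lor r). Evaluate φ at each world:
  w0 (successors {w0, w1}): φ is false.
  w1 (successors {w0, w1, w4}): φ is false.
  w2 (successors ∅): φ is true.
  w3 (successors {w1}): φ is false.
  w4 (successors {w1, w2}): φ is false.
For instance, at w0:
  At w0: \Box p is false, \neg r \lor r is true, so \Box p \land (\neg r \lor r) is false.
    At w0: \Box p requires p at every successor {w0, w1}.
      p fails at w0, so \Box p is false at w0.
Satisfying worlds: {w2}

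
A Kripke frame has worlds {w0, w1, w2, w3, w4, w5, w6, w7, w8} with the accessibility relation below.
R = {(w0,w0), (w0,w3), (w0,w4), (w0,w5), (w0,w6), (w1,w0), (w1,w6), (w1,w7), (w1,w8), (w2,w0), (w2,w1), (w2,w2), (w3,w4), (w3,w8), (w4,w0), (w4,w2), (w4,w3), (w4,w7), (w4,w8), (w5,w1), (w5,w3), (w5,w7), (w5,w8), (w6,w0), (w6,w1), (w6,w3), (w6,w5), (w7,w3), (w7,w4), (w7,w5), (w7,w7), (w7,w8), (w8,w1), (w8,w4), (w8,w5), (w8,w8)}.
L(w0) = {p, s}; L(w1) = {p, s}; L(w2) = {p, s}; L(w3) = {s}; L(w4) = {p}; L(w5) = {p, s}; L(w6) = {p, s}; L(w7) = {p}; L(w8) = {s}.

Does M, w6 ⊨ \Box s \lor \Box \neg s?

At w6: \Box s is true, \Box \neg s is false, so \Box s \lor \Box \neg s is true.
  At w6: \Box s requires s at every successor {w0, w1, w3, w5}.
    At w0: s is true.
    At w1: s is true.
    At w3: s is true.
    At w5: s is true.
  So \Box s is true at w6.
  At w6: \Box \neg s requires \neg s at every successor {w0, w1, w3, w5}.
    \neg s fails at w0, so \Box \neg s is false at w6.

Yes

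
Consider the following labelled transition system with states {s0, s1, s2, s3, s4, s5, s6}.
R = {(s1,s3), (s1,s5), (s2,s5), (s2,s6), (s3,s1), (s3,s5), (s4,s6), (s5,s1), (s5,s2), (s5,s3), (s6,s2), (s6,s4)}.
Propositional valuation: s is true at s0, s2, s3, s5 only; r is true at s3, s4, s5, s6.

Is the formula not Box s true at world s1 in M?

No

At s1: Box s is true, so not Box s is false.
  At s1: Box s requires s at every successor {s3, s5}.
    At s3: s is true.
    At s5: s is true.
  So Box s is true at s1.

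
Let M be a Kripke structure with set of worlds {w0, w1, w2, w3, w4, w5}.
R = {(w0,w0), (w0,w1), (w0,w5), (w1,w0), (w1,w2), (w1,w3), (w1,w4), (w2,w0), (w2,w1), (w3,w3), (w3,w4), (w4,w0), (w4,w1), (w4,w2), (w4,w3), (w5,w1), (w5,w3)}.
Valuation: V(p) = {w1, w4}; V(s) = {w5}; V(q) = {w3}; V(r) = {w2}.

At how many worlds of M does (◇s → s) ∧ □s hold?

Let φ = (◇s → s) ∧ □s. Evaluate φ at each world:
  w0 (successors {w0, w1, w5}): φ is false.
  w1 (successors {w0, w2, w3, w4}): φ is false.
  w2 (successors {w0, w1}): φ is false.
  w3 (successors {w3, w4}): φ is false.
  w4 (successors {w0, w1, w2, w3}): φ is false.
  w5 (successors {w1, w3}): φ is false.
For instance, at w5:
  At w5: ◇s → s is true, □s is false, so (◇s → s) ∧ □s is false.
    At w5: ◇s is false, s is true, so ◇s → s is true.
      At w5: ◇s requires s at some successor in {w1, w3}.
        At w1: s is false.
        At w3: s is false.
      So ◇s is false at w5.
    At w5: □s requires s at every successor {w1, w3}.
      s fails at w1, so □s is false at w5.
Satisfying worlds: none.

0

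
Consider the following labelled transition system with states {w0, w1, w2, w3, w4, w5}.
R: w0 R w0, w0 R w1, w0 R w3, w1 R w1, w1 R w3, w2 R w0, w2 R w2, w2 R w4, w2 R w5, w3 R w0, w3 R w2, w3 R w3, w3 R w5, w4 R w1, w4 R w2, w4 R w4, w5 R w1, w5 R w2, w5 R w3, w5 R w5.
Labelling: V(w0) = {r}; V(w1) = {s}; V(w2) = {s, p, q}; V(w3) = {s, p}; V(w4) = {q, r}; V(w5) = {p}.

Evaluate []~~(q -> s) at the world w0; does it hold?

Yes

At w0: []~~(q -> s) requires ~~(q -> s) at every successor {w0, w1, w3}.
  At w0: ~~(q -> s) is true.
  At w1: ~~(q -> s) is true.
  At w3: ~~(q -> s) is true.
So []~~(q -> s) is true at w0.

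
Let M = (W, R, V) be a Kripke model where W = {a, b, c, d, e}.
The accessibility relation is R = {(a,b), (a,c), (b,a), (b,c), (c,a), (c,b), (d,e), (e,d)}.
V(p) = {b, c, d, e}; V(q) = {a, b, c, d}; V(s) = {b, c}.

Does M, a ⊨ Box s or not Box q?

At a: Box s is true, not Box q is false, so Box s or not Box q is true.
  At a: Box s requires s at every successor {b, c}.
    At b: s is true.
    At c: s is true.
  So Box s is true at a.
  At a: Box q is true, so not Box q is false.
    At a: Box q requires q at every successor {b, c}.
      At b: q is true.
      At c: q is true.
    So Box q is true at a.

Yes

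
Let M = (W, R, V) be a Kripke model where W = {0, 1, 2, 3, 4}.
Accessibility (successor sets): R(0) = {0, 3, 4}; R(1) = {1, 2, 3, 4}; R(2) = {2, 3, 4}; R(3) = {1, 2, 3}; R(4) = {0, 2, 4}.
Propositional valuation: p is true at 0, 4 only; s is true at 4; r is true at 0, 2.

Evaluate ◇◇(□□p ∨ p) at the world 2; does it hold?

At 2: ◇◇(□□p ∨ p) requires ◇(□□p ∨ p) at some successor in {2, 3, 4}.
  ◇(□□p ∨ p) holds at 2, so ◇◇(□□p ∨ p) is true at 2.
    At 2: ◇(□□p ∨ p) requires □□p ∨ p at some successor in {2, 3, 4}.
      □□p ∨ p holds at 4, so ◇(□□p ∨ p) is true at 2.

Yes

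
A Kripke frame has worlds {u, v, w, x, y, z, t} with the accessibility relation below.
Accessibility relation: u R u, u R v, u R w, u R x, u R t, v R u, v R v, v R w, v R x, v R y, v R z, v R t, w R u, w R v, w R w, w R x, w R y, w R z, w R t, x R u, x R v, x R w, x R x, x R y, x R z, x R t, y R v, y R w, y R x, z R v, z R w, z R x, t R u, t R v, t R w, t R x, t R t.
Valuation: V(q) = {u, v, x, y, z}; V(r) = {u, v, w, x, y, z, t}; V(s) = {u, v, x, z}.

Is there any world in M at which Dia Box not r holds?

No

Recall that Box ψ holds at a world iff ψ holds at every accessible world, and Dia ψ holds iff ψ holds at some accessible world.
Let φ = Dia Box not r. Evaluate φ at each world:
  u (successors {u, v, w, x, t}): φ is false.
  v (successors {u, v, w, x, y, z, t}): φ is false.
  w (successors {u, v, w, x, y, z, t}): φ is false.
  x (successors {u, v, w, x, y, z, t}): φ is false.
  y (successors {v, w, x}): φ is false.
  z (successors {v, w, x}): φ is false.
  t (successors {u, v, w, x, t}): φ is false.
For instance, at v:
  At v: Dia Box not r requires Box not r at some successor in {u, v, w, x, y, z, t}.
    At u: Box not r is false.
    At v: Box not r is false.
    At w: Box not r is false.
    At x: Box not r is false.
    At y: Box not r is false.
    At z: Box not r is false.
    At t: Box not r is false.
  So Dia Box not r is false at v.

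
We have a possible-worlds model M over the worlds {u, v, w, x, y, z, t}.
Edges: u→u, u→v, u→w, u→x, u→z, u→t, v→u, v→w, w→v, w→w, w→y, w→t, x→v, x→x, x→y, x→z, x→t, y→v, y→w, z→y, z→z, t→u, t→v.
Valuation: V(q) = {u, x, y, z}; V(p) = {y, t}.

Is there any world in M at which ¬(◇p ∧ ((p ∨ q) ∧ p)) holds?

Let φ = ¬(◇p ∧ ((p ∨ q) ∧ p)). Evaluate φ at each world:
  u (successors {u, v, w, x, z, t}): φ is true.
  v (successors {u, w}): φ is true.
  w (successors {v, w, y, t}): φ is true.
  x (successors {v, x, y, z, t}): φ is true.
  y (successors {v, w}): φ is true.
  z (successors {y, z}): φ is true.
  t (successors {u, v}): φ is true.
Detail at u (witness):
  At u: ◇p ∧ ((p ∨ q) ∧ p) is false, so ¬(◇p ∧ ((p ∨ q) ∧ p)) is true.
    At u: ◇p is true, (p ∨ q) ∧ p is false, so ◇p ∧ ((p ∨ q) ∧ p) is false.
      At u: ◇p requires p at some successor in {u, v, w, x, z, t}.
        p holds at t, so ◇p is true at u.

Yes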